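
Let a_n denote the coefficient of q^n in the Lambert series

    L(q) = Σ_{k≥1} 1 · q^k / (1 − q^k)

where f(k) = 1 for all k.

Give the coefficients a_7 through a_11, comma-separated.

2, 4, 3, 4, 2

q^7  k|7↦f(k): 1:1 7:1  a_7=2
q^8  k|8↦f(k): 1:1 2:1 4:1 8:1  a_8=4
n=9: 1·9 3·3 9·1  f→[1+1+1]=3
d|10:{10,5,2,1}  Σf=1+1+1+1=4
d|11:{1,11}  Σf=1+1=2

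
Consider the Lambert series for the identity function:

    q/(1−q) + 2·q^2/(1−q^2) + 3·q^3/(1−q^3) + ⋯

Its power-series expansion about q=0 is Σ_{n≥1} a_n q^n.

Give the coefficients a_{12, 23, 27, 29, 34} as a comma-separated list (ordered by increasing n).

q^12  k|12↦f(k): 12:12 6:6 4:4 3:3 2:2 1:1  a_12=28
[q^23] f(1)=1,f(23)=23 ⇒ 24
[q^27] f(27)=27,f(9)=9,f(3)=3,f(1)=1 ⇒ 40
[q^29] f(1)=1,f(29)=29 ⇒ 30
n=34: 1·34 2·17 17·2 34·1  f→[1+2+17+34]=54

28, 24, 40, 30, 54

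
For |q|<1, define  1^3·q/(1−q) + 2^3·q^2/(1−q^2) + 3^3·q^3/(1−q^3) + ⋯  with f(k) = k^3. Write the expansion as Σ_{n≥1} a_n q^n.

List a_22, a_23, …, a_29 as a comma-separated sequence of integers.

11988, 12168, 16380, 15751, 19782, 20440, 25112, 24390

d|22:{22,11,2,1}  Σf=10648+1331+8+1=11988
d|23:{1,23}  Σf=1+12167=12168
[q^24] f(1)=1,f(2)=8,f(3)=27,f(4)=64,f(6)=216,f(8)=512,f(12)=1728,f(24)=13824 ⇒ 16380
n=25: 25·1 5·5 1·25  f→[15625+125+1]=15751
n=26: 1·26 2·13 13·2 26·1  f→[1+8+2197+17576]=19782
n=27: 27·1 9·3 3·9 1·27  f→[19683+729+27+1]=20440
[q^28] f(1)=1,f(2)=8,f(4)=64,f(7)=343,f(14)=2744,f(28)=21952 ⇒ 25112
n=29: 1·29 29·1  f→[1+24389]=24390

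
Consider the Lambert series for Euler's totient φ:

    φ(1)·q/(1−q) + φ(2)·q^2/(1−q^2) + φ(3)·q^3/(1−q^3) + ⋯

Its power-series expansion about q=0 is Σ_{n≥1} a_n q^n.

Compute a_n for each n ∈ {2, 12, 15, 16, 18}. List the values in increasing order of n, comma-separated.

[q^2] φ(1)=1,φ(2)=1 ⇒ 2
d|12:{12,6,4,3,2,1}  Σφ=4+2+2+2+1+1=12
d|15:{15,5,3,1}  Σφ=8+4+2+1=15
d|16:{1,2,4,8,16}  Σφ=1+1+2+4+8=16
[q^18] φ(1)=1,φ(2)=1,φ(3)=2,φ(6)=2,φ(9)=6,φ(18)=6 ⇒ 18

2, 12, 15, 16, 18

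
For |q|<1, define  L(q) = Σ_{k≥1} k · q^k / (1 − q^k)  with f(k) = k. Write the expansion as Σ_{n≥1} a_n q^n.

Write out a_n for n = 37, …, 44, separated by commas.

38, 60, 56, 90, 42, 96, 44, 84

q^37  k|37↦f(k): 37:37 1:1  a_37=38
d|38:{1,2,19,38}  Σf=1+2+19+38=60
q^39  k|39↦f(k): 39:39 13:13 3:3 1:1  a_39=56
d|40:{1,2,4,5,8,10,20,40}  Σf=1+2+4+5+8+10+20+40=90
n=41: 41·1 1·41  f→[41+1]=42
n=42: 1·42 2·21 3·14 6·7 7·6 14·3 21·2 42·1  f→[1+2+3+6+7+14+21+42]=96
q^43  k|43↦f(k): 43:43 1:1  a_43=44
q^44  k|44↦f(k): 1:1 2:2 4:4 11:11 22:22 44:44  a_44=84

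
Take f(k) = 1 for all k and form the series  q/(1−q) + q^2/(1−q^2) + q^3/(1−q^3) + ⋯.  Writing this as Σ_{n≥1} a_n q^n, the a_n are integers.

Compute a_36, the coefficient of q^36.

q^36  k|36↦f(k): 1:1 2:1 3:1 4:1 6:1 9:1 12:1 18:1 36:1  a_36=9

a_36 = 9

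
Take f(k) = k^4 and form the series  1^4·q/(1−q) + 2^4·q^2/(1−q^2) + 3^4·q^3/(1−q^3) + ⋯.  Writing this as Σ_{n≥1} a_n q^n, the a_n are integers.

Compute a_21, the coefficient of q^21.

a_21 = 196964

q^21  k|21↦f(k): 1:1 3:81 7:2401 21:194481  a_21=196964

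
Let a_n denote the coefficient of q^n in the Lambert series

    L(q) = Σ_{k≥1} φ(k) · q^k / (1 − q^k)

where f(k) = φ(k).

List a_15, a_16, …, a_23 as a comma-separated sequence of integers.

d|15:{1,3,5,15}  Σφ=1+2+4+8=15
[q^16] φ(16)=8,φ(8)=4,φ(4)=2,φ(2)=1,φ(1)=1 ⇒ 16
q^17  k|17↦φ(k): 1:1 17:16  a_17=17
q^18  k|18↦φ(k): 1:1 2:1 3:2 6:2 9:6 18:6  a_18=18
[q^19] φ(19)=18,φ(1)=1 ⇒ 19
n=20: 20·1 10·2 5·4 4·5 2·10 1·20  φ→[8+4+4+2+1+1]=20
d|21:{1,3,7,21}  Σφ=1+2+6+12=21
q^22  k|22↦φ(k): 22:10 11:10 2:1 1:1  a_22=22
d|23:{1,23}  Σφ=1+22=23

15, 16, 17, 18, 19, 20, 21, 22, 23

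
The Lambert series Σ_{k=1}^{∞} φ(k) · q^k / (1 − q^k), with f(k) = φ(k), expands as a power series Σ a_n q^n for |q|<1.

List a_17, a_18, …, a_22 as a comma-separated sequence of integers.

n=17: 17·1 1·17  φ→[16+1]=17
q^18  k|18↦φ(k): 18:6 9:6 6:2 3:2 2:1 1:1  a_18=18
q^19  k|19↦φ(k): 19:18 1:1  a_19=19
n=20: 1·20 2·10 4·5 5·4 10·2 20·1  φ→[1+1+2+4+4+8]=20
n=21: 1·21 3·7 7·3 21·1  φ→[1+2+6+12]=21
[q^22] φ(1)=1,φ(2)=1,φ(11)=10,φ(22)=10 ⇒ 22

17, 18, 19, 20, 21, 22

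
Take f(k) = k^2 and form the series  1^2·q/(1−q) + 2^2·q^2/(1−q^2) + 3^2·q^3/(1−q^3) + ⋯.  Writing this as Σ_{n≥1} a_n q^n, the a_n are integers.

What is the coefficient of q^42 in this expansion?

n=42: 1·42 2·21 3·14 6·7 7·6 14·3 21·2 42·1  f→[1+4+9+36+49+196+441+1764]=2500

a_42 = 2500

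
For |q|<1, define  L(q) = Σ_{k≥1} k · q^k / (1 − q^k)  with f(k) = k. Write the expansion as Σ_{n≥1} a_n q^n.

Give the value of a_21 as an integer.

d|21:{1,3,7,21}  Σf=1+3+7+21=32

a_21 = 32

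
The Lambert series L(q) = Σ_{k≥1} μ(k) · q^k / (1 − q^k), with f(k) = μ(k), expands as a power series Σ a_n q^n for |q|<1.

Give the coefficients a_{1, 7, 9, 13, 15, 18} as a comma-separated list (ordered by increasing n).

d|1:{1}  Σμ=1=1
[q^7] μ(7)=-1,μ(1)=1 ⇒ 0
q^9  k|9↦μ(k): 1:1 3:-1 9:0  a_9=0
d|13:{13,1}  Σμ=(-1)+1=0
q^15  k|15↦μ(k): 1:1 3:-1 5:-1 15:1  a_15=0
d|18:{18,9,6,3,2,1}  Σμ=0+0+1+(-1)+(-1)+1=0

1, 0, 0, 0, 0, 0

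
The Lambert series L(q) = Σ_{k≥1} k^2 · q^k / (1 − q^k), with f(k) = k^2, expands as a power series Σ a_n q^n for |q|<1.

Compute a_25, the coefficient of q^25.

a_25 = 651

[q^25] f(25)=625,f(5)=25,f(1)=1 ⇒ 651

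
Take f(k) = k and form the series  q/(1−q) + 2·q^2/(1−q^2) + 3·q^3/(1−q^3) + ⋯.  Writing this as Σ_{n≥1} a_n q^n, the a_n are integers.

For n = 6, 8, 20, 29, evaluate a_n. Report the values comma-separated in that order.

12, 15, 42, 30

q^6  k|6↦f(k): 6:6 3:3 2:2 1:1  a_6=12
d|8:{8,4,2,1}  Σf=8+4+2+1=15
n=20: 20·1 10·2 5·4 4·5 2·10 1·20  f→[20+10+5+4+2+1]=42
q^29  k|29↦f(k): 1:1 29:29  a_29=30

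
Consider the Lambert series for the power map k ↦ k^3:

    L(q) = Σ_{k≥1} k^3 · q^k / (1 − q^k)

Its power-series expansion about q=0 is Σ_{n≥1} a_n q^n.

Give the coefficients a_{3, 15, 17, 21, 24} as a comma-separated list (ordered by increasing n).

d|3:{3,1}  Σf=27+1=28
d|15:{15,5,3,1}  Σf=3375+125+27+1=3528
[q^17] f(17)=4913,f(1)=1 ⇒ 4914
n=21: 1·21 3·7 7·3 21·1  f→[1+27+343+9261]=9632
[q^24] f(1)=1,f(2)=8,f(3)=27,f(4)=64,f(6)=216,f(8)=512,f(12)=1728,f(24)=13824 ⇒ 16380

28, 3528, 4914, 9632, 16380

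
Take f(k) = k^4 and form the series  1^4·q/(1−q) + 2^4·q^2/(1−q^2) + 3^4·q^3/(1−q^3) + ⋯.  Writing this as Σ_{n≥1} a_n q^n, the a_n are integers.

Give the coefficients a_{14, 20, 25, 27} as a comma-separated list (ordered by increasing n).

[q^14] f(1)=1,f(2)=16,f(7)=2401,f(14)=38416 ⇒ 40834
[q^20] f(1)=1,f(2)=16,f(4)=256,f(5)=625,f(10)=10000,f(20)=160000 ⇒ 170898
n=25: 25·1 5·5 1·25  f→[390625+625+1]=391251
q^27  k|27↦f(k): 1:1 3:81 9:6561 27:531441  a_27=538084

40834, 170898, 391251, 538084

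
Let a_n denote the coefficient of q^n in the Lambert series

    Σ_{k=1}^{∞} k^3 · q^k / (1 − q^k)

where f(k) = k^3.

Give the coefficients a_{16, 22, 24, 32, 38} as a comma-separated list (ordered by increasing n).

4681, 11988, 16380, 37449, 61740

q^16  k|16↦f(k): 16:4096 8:512 4:64 2:8 1:1  a_16=4681
q^22  k|22↦f(k): 22:10648 11:1331 2:8 1:1  a_22=11988
q^24  k|24↦f(k): 24:13824 12:1728 8:512 6:216 4:64 3:27 2:8 1:1  a_24=16380
n=32: 32·1 16·2 8·4 4·8 2·16 1·32  f→[32768+4096+512+64+8+1]=37449
d|38:{38,19,2,1}  Σf=54872+6859+8+1=61740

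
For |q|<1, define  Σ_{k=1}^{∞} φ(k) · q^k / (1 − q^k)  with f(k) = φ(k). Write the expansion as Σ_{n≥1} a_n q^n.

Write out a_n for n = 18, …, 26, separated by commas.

n=18: 18·1 9·2 6·3 3·6 2·9 1·18  φ→[6+6+2+2+1+1]=18
n=19: 19·1 1·19  φ→[18+1]=19
q^20  k|20↦φ(k): 20:8 10:4 5:4 4:2 2:1 1:1  a_20=20
[q^21] φ(21)=12,φ(7)=6,φ(3)=2,φ(1)=1 ⇒ 21
q^22  k|22↦φ(k): 22:10 11:10 2:1 1:1  a_22=22
n=23: 23·1 1·23  φ→[22+1]=23
n=24: 1·24 2·12 3·8 4·6 6·4 8·3 12·2 24·1  φ→[1+1+2+2+2+4+4+8]=24
n=25: 1·25 5·5 25·1  φ→[1+4+20]=25
q^26  k|26↦φ(k): 1:1 2:1 13:12 26:12  a_26=26

18, 19, 20, 21, 22, 23, 24, 25, 26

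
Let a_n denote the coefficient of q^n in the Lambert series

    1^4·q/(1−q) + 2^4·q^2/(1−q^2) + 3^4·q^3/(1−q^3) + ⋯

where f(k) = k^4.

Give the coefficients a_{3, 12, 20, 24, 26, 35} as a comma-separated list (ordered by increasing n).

82, 22386, 170898, 358258, 485554, 1503652

n=3: 1·3 3·1  f→[1+81]=82
n=12: 1·12 2·6 3·4 4·3 6·2 12·1  f→[1+16+81+256+1296+20736]=22386
[q^20] f(1)=1,f(2)=16,f(4)=256,f(5)=625,f(10)=10000,f(20)=160000 ⇒ 170898
d|24:{24,12,8,6,4,3,2,1}  Σf=331776+20736+4096+1296+256+81+16+1=358258
q^26  k|26↦f(k): 1:1 2:16 13:28561 26:456976  a_26=485554
d|35:{35,7,5,1}  Σf=1500625+2401+625+1=1503652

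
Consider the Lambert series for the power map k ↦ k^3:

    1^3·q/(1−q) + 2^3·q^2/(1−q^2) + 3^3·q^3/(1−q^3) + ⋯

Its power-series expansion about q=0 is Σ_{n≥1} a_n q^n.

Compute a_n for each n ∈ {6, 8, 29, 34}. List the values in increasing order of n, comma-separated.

252, 585, 24390, 44226

[q^6] f(1)=1,f(2)=8,f(3)=27,f(6)=216 ⇒ 252
d|8:{8,4,2,1}  Σf=512+64+8+1=585
q^29  k|29↦f(k): 29:24389 1:1  a_29=24390
q^34  k|34↦f(k): 34:39304 17:4913 2:8 1:1  a_34=44226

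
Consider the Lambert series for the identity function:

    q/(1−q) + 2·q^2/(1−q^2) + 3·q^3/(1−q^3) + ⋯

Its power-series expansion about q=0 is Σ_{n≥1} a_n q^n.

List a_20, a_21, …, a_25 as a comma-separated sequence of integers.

42, 32, 36, 24, 60, 31

d|20:{20,10,5,4,2,1}  Σf=20+10+5+4+2+1=42
[q^21] f(21)=21,f(7)=7,f(3)=3,f(1)=1 ⇒ 32
[q^22] f(1)=1,f(2)=2,f(11)=11,f(22)=22 ⇒ 36
q^23  k|23↦f(k): 1:1 23:23  a_23=24
[q^24] f(24)=24,f(12)=12,f(8)=8,f(6)=6,f(4)=4,f(3)=3,f(2)=2,f(1)=1 ⇒ 60
d|25:{25,5,1}  Σf=25+5+1=31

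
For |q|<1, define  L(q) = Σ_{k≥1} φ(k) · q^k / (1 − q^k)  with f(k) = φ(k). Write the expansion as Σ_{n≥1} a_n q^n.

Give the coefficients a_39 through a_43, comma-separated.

n=39: 1·39 3·13 13·3 39·1  φ→[1+2+12+24]=39
[q^40] φ(1)=1,φ(2)=1,φ(4)=2,φ(5)=4,φ(8)=4,φ(10)=4,φ(20)=8,φ(40)=16 ⇒ 40
d|41:{41,1}  Σφ=40+1=41
q^42  k|42↦φ(k): 1:1 2:1 3:2 6:2 7:6 14:6 21:12 42:12  a_42=42
d|43:{43,1}  Σφ=42+1=43

39, 40, 41, 42, 43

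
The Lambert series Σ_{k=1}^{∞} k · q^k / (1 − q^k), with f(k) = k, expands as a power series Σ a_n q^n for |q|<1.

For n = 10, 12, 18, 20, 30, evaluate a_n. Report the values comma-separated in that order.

q^10  k|10↦f(k): 10:10 5:5 2:2 1:1  a_10=18
[q^12] f(12)=12,f(6)=6,f(4)=4,f(3)=3,f(2)=2,f(1)=1 ⇒ 28
d|18:{1,2,3,6,9,18}  Σf=1+2+3+6+9+18=39
n=20: 1·20 2·10 4·5 5·4 10·2 20·1  f→[1+2+4+5+10+20]=42
[q^30] f(1)=1,f(2)=2,f(3)=3,f(5)=5,f(6)=6,f(10)=10,f(15)=15,f(30)=30 ⇒ 72

18, 28, 39, 42, 72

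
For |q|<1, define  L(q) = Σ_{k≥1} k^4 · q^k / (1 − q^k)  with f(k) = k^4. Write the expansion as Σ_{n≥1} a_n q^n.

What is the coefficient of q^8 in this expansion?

a_8 = 4369

n=8: 8·1 4·2 2·4 1·8  f→[4096+256+16+1]=4369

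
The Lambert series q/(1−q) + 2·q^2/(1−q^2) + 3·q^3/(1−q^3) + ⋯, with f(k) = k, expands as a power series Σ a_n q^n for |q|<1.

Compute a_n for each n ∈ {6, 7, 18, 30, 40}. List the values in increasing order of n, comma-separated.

d|6:{6,3,2,1}  Σf=6+3+2+1=12
q^7  k|7↦f(k): 7:7 1:1  a_7=8
q^18  k|18↦f(k): 18:18 9:9 6:6 3:3 2:2 1:1  a_18=39
n=30: 1·30 2·15 3·10 5·6 6·5 10·3 15·2 30·1  f→[1+2+3+5+6+10+15+30]=72
q^40  k|40↦f(k): 40:40 20:20 10:10 8:8 5:5 4:4 2:2 1:1  a_40=90

12, 8, 39, 72, 90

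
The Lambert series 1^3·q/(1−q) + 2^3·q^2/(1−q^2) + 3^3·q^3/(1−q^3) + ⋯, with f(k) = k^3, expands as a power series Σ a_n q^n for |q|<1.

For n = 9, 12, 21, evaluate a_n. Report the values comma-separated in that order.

757, 2044, 9632

[q^9] f(1)=1,f(3)=27,f(9)=729 ⇒ 757
n=12: 1·12 2·6 3·4 4·3 6·2 12·1  f→[1+8+27+64+216+1728]=2044
n=21: 21·1 7·3 3·7 1·21  f→[9261+343+27+1]=9632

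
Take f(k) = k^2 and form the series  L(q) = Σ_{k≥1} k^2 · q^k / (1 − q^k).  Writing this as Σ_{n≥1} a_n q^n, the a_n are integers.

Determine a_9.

d|9:{9,3,1}  Σf=81+9+1=91

a_9 = 91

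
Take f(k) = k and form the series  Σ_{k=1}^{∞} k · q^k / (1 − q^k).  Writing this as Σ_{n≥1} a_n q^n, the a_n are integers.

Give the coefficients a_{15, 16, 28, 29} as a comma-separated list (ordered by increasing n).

24, 31, 56, 30

[q^15] f(15)=15,f(5)=5,f(3)=3,f(1)=1 ⇒ 24
d|16:{1,2,4,8,16}  Σf=1+2+4+8+16=31
d|28:{1,2,4,7,14,28}  Σf=1+2+4+7+14+28=56
d|29:{1,29}  Σf=1+29=30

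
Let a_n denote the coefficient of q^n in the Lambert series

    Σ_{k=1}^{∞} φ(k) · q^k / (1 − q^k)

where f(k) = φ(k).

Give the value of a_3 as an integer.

d|3:{3,1}  Σφ=2+1=3

a_3 = 3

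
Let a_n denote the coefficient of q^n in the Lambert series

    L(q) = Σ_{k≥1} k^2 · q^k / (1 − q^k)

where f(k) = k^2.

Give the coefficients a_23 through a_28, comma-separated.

530, 850, 651, 850, 820, 1050

q^23  k|23↦f(k): 23:529 1:1  a_23=530
[q^24] f(1)=1,f(2)=4,f(3)=9,f(4)=16,f(6)=36,f(8)=64,f(12)=144,f(24)=576 ⇒ 850
q^25  k|25↦f(k): 1:1 5:25 25:625  a_25=651
d|26:{26,13,2,1}  Σf=676+169+4+1=850
d|27:{1,3,9,27}  Σf=1+9+81+729=820
d|28:{1,2,4,7,14,28}  Σf=1+4+16+49+196+784=1050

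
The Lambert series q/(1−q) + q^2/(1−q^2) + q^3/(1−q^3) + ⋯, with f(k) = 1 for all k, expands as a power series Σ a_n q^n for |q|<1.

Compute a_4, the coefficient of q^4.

a_4 = 3

[q^4] f(4)=1,f(2)=1,f(1)=1 ⇒ 3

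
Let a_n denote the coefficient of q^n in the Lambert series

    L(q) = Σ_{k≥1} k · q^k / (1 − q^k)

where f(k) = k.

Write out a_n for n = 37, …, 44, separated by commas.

n=37: 37·1 1·37  f→[37+1]=38
n=38: 1·38 2·19 19·2 38·1  f→[1+2+19+38]=60
[q^39] f(39)=39,f(13)=13,f(3)=3,f(1)=1 ⇒ 56
n=40: 1·40 2·20 4·10 5·8 8·5 10·4 20·2 40·1  f→[1+2+4+5+8+10+20+40]=90
d|41:{41,1}  Σf=41+1=42
[q^42] f(1)=1,f(2)=2,f(3)=3,f(6)=6,f(7)=7,f(14)=14,f(21)=21,f(42)=42 ⇒ 96
q^43  k|43↦f(k): 1:1 43:43  a_43=44
[q^44] f(44)=44,f(22)=22,f(11)=11,f(4)=4,f(2)=2,f(1)=1 ⇒ 84

38, 60, 56, 90, 42, 96, 44, 84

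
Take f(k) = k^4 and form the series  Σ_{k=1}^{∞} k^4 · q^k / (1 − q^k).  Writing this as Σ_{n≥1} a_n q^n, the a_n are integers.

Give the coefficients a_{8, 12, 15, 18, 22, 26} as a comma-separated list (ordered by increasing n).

4369, 22386, 51332, 112931, 248914, 485554

q^8  k|8↦f(k): 8:4096 4:256 2:16 1:1  a_8=4369
n=12: 12·1 6·2 4·3 3·4 2·6 1·12  f→[20736+1296+256+81+16+1]=22386
d|15:{15,5,3,1}  Σf=50625+625+81+1=51332
n=18: 18·1 9·2 6·3 3·6 2·9 1·18  f→[104976+6561+1296+81+16+1]=112931
n=22: 22·1 11·2 2·11 1·22  f→[234256+14641+16+1]=248914
[q^26] f(1)=1,f(2)=16,f(13)=28561,f(26)=456976 ⇒ 485554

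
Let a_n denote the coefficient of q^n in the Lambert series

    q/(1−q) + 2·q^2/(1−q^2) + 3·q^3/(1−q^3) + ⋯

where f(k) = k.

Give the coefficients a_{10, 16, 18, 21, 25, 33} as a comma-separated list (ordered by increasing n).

18, 31, 39, 32, 31, 48

n=10: 10·1 5·2 2·5 1·10  f→[10+5+2+1]=18
[q^16] f(1)=1,f(2)=2,f(4)=4,f(8)=8,f(16)=16 ⇒ 31
q^18  k|18↦f(k): 1:1 2:2 3:3 6:6 9:9 18:18  a_18=39
[q^21] f(1)=1,f(3)=3,f(7)=7,f(21)=21 ⇒ 32
n=25: 25·1 5·5 1·25  f→[25+5+1]=31
q^33  k|33↦f(k): 1:1 3:3 11:11 33:33  a_33=48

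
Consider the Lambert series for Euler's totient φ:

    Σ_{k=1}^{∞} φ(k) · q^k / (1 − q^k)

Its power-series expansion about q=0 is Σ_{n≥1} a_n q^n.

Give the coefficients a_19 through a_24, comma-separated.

[q^19] φ(19)=18,φ(1)=1 ⇒ 19
n=20: 20·1 10·2 5·4 4·5 2·10 1·20  φ→[8+4+4+2+1+1]=20
[q^21] φ(21)=12,φ(7)=6,φ(3)=2,φ(1)=1 ⇒ 21
n=22: 22·1 11·2 2·11 1·22  φ→[10+10+1+1]=22
n=23: 1·23 23·1  φ→[1+22]=23
d|24:{1,2,3,4,6,8,12,24}  Σφ=1+1+2+2+2+4+4+8=24

19, 20, 21, 22, 23, 24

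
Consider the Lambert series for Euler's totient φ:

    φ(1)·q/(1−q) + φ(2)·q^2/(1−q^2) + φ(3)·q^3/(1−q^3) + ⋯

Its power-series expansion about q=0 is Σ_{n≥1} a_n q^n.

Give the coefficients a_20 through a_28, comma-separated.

q^20  k|20↦φ(k): 20:8 10:4 5:4 4:2 2:1 1:1  a_20=20
[q^21] φ(1)=1,φ(3)=2,φ(7)=6,φ(21)=12 ⇒ 21
q^22  k|22↦φ(k): 22:10 11:10 2:1 1:1  a_22=22
n=23: 23·1 1·23  φ→[22+1]=23
d|24:{24,12,8,6,4,3,2,1}  Σφ=8+4+4+2+2+2+1+1=24
q^25  k|25↦φ(k): 25:20 5:4 1:1  a_25=25
n=26: 26·1 13·2 2·13 1·26  φ→[12+12+1+1]=26
d|27:{27,9,3,1}  Σφ=18+6+2+1=27
d|28:{1,2,4,7,14,28}  Σφ=1+1+2+6+6+12=28

20, 21, 22, 23, 24, 25, 26, 27, 28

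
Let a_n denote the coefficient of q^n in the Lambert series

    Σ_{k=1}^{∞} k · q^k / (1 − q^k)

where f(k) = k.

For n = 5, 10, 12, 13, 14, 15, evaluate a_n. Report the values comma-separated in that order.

6, 18, 28, 14, 24, 24

n=5: 5·1 1·5  f→[5+1]=6
d|10:{1,2,5,10}  Σf=1+2+5+10=18
q^12  k|12↦f(k): 1:1 2:2 3:3 4:4 6:6 12:12  a_12=28
d|13:{1,13}  Σf=1+13=14
[q^14] f(1)=1,f(2)=2,f(7)=7,f(14)=14 ⇒ 24
q^15  k|15↦f(k): 1:1 3:3 5:5 15:15  a_15=24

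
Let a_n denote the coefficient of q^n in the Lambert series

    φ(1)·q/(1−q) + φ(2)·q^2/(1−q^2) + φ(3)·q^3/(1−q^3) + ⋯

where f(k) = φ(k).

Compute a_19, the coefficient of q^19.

d|19:{1,19}  Σφ=1+18=19

a_19 = 19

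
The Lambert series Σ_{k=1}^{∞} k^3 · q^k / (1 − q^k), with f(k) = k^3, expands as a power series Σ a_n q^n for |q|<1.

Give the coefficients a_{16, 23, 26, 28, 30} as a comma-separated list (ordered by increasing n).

[q^16] f(16)=4096,f(8)=512,f(4)=64,f(2)=8,f(1)=1 ⇒ 4681
q^23  k|23↦f(k): 23:12167 1:1  a_23=12168
d|26:{26,13,2,1}  Σf=17576+2197+8+1=19782
q^28  k|28↦f(k): 28:21952 14:2744 7:343 4:64 2:8 1:1  a_28=25112
[q^30] f(1)=1,f(2)=8,f(3)=27,f(5)=125,f(6)=216,f(10)=1000,f(15)=3375,f(30)=27000 ⇒ 31752

4681, 12168, 19782, 25112, 31752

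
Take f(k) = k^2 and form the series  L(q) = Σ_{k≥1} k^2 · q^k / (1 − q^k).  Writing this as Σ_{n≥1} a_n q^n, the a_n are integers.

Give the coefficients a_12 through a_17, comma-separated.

210, 170, 250, 260, 341, 290

n=12: 1·12 2·6 3·4 4·3 6·2 12·1  f→[1+4+9+16+36+144]=210
d|13:{1,13}  Σf=1+169=170
[q^14] f(1)=1,f(2)=4,f(7)=49,f(14)=196 ⇒ 250
[q^15] f(15)=225,f(5)=25,f(3)=9,f(1)=1 ⇒ 260
d|16:{16,8,4,2,1}  Σf=256+64+16+4+1=341
q^17  k|17↦f(k): 1:1 17:289  a_17=290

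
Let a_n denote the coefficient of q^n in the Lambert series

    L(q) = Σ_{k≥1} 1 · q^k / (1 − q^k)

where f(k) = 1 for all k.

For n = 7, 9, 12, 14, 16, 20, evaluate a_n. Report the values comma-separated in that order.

2, 3, 6, 4, 5, 6

n=7: 7·1 1·7  f→[1+1]=2
[q^9] f(1)=1,f(3)=1,f(9)=1 ⇒ 3
n=12: 12·1 6·2 4·3 3·4 2·6 1·12  f→[1+1+1+1+1+1]=6
q^14  k|14↦f(k): 1:1 2:1 7:1 14:1  a_14=4
[q^16] f(1)=1,f(2)=1,f(4)=1,f(8)=1,f(16)=1 ⇒ 5
n=20: 20·1 10·2 5·4 4·5 2·10 1·20  f→[1+1+1+1+1+1]=6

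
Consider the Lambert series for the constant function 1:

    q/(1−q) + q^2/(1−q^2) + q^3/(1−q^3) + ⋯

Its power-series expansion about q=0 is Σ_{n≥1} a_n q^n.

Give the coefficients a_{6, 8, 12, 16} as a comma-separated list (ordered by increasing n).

[q^6] f(6)=1,f(3)=1,f(2)=1,f(1)=1 ⇒ 4
d|8:{8,4,2,1}  Σf=1+1+1+1=4
d|12:{12,6,4,3,2,1}  Σf=1+1+1+1+1+1=6
[q^16] f(1)=1,f(2)=1,f(4)=1,f(8)=1,f(16)=1 ⇒ 5

4, 4, 6, 5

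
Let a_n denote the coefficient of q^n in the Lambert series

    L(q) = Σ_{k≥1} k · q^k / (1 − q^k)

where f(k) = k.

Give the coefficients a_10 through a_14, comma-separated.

d|10:{10,5,2,1}  Σf=10+5+2+1=18
d|11:{11,1}  Σf=11+1=12
n=12: 12·1 6·2 4·3 3·4 2·6 1·12  f→[12+6+4+3+2+1]=28
n=13: 1·13 13·1  f→[1+13]=14
d|14:{1,2,7,14}  Σf=1+2+7+14=24

18, 12, 28, 14, 24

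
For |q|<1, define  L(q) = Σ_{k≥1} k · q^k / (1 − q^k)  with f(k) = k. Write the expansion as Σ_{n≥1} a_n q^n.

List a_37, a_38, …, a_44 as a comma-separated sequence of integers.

38, 60, 56, 90, 42, 96, 44, 84

n=37: 1·37 37·1  f→[1+37]=38
q^38  k|38↦f(k): 38:38 19:19 2:2 1:1  a_38=60
d|39:{39,13,3,1}  Σf=39+13+3+1=56
n=40: 40·1 20·2 10·4 8·5 5·8 4·10 2·20 1·40  f→[40+20+10+8+5+4+2+1]=90
q^41  k|41↦f(k): 41:41 1:1  a_41=42
[q^42] f(1)=1,f(2)=2,f(3)=3,f(6)=6,f(7)=7,f(14)=14,f(21)=21,f(42)=42 ⇒ 96
[q^43] f(1)=1,f(43)=43 ⇒ 44
n=44: 1·44 2·22 4·11 11·4 22·2 44·1  f→[1+2+4+11+22+44]=84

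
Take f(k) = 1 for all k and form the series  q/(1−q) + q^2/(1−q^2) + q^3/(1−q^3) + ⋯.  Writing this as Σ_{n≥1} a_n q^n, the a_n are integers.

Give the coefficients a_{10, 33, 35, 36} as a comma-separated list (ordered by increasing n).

4, 4, 4, 9

d|10:{10,5,2,1}  Σf=1+1+1+1=4
d|33:{1,3,11,33}  Σf=1+1+1+1=4
q^35  k|35↦f(k): 35:1 7:1 5:1 1:1  a_35=4
q^36  k|36↦f(k): 1:1 2:1 3:1 4:1 6:1 9:1 12:1 18:1 36:1  a_36=9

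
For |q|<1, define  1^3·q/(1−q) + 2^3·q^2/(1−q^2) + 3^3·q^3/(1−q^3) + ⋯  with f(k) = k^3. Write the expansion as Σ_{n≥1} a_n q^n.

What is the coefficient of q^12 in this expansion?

d|12:{1,2,3,4,6,12}  Σf=1+8+27+64+216+1728=2044

a_12 = 2044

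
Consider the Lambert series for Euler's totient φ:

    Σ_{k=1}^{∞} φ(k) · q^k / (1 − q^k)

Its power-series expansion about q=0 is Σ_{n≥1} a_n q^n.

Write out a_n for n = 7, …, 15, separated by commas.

n=7: 1·7 7·1  φ→[1+6]=7
d|8:{8,4,2,1}  Σφ=4+2+1+1=8
q^9  k|9↦φ(k): 1:1 3:2 9:6  a_9=9
[q^10] φ(10)=4,φ(5)=4,φ(2)=1,φ(1)=1 ⇒ 10
d|11:{11,1}  Σφ=10+1=11
q^12  k|12↦φ(k): 12:4 6:2 4:2 3:2 2:1 1:1  a_12=12
d|13:{13,1}  Σφ=12+1=13
q^14  k|14↦φ(k): 1:1 2:1 7:6 14:6  a_14=14
n=15: 15·1 5·3 3·5 1·15  φ→[8+4+2+1]=15

7, 8, 9, 10, 11, 12, 13, 14, 15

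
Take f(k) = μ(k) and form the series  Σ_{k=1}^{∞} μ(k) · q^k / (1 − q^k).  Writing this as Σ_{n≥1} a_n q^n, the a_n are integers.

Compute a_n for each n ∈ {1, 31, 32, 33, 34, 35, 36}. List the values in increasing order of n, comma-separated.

[q^1] μ(1)=1 ⇒ 1
[q^31] μ(31)=-1,μ(1)=1 ⇒ 0
[q^32] μ(32)=0,μ(16)=0,μ(8)=0,μ(4)=0,μ(2)=-1,μ(1)=1 ⇒ 0
n=33: 33·1 11·3 3·11 1·33  μ→[1+(-1)+(-1)+1]=0
[q^34] μ(34)=1,μ(17)=-1,μ(2)=-1,μ(1)=1 ⇒ 0
d|35:{35,7,5,1}  Σμ=1+(-1)+(-1)+1=0
d|36:{36,18,12,9,6,4,3,2,1}  Σμ=0+0+0+0+1+0+(-1)+(-1)+1=0

1, 0, 0, 0, 0, 0, 0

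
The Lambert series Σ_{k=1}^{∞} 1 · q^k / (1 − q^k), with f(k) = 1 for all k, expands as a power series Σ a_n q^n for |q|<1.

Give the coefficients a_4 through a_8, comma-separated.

3, 2, 4, 2, 4

d|4:{1,2,4}  Σf=1+1+1=3
n=5: 5·1 1·5  f→[1+1]=2
q^6  k|6↦f(k): 1:1 2:1 3:1 6:1  a_6=4
q^7  k|7↦f(k): 7:1 1:1  a_7=2
n=8: 8·1 4·2 2·4 1·8  f→[1+1+1+1]=4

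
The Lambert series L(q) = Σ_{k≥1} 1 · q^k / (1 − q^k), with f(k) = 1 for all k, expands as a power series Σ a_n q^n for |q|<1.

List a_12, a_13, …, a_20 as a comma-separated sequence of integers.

6, 2, 4, 4, 5, 2, 6, 2, 6

[q^12] f(12)=1,f(6)=1,f(4)=1,f(3)=1,f(2)=1,f(1)=1 ⇒ 6
[q^13] f(13)=1,f(1)=1 ⇒ 2
n=14: 14·1 7·2 2·7 1·14  f→[1+1+1+1]=4
n=15: 1·15 3·5 5·3 15·1  f→[1+1+1+1]=4
[q^16] f(1)=1,f(2)=1,f(4)=1,f(8)=1,f(16)=1 ⇒ 5
q^17  k|17↦f(k): 17:1 1:1  a_17=2
q^18  k|18↦f(k): 1:1 2:1 3:1 6:1 9:1 18:1  a_18=6
q^19  k|19↦f(k): 19:1 1:1  a_19=2
n=20: 20·1 10·2 5·4 4·5 2·10 1·20  f→[1+1+1+1+1+1]=6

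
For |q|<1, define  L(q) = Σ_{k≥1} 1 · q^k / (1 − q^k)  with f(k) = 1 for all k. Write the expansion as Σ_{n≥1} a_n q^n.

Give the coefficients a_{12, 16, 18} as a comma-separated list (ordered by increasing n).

6, 5, 6

[q^12] f(12)=1,f(6)=1,f(4)=1,f(3)=1,f(2)=1,f(1)=1 ⇒ 6
q^16  k|16↦f(k): 16:1 8:1 4:1 2:1 1:1  a_16=5
d|18:{1,2,3,6,9,18}  Σf=1+1+1+1+1+1=6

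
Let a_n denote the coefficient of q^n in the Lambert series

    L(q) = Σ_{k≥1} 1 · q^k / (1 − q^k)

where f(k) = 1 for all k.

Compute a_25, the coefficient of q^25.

[q^25] f(1)=1,f(5)=1,f(25)=1 ⇒ 3

a_25 = 3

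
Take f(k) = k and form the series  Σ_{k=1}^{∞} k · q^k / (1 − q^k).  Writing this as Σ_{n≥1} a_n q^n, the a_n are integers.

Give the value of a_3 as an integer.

n=3: 3·1 1·3  f→[3+1]=4

a_3 = 4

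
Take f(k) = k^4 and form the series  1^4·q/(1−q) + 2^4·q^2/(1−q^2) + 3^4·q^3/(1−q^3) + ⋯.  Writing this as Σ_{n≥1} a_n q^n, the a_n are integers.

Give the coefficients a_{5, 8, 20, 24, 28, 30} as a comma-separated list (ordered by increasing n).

[q^5] f(5)=625,f(1)=1 ⇒ 626
n=8: 8·1 4·2 2·4 1·8  f→[4096+256+16+1]=4369
q^20  k|20↦f(k): 1:1 2:16 4:256 5:625 10:10000 20:160000  a_20=170898
d|24:{24,12,8,6,4,3,2,1}  Σf=331776+20736+4096+1296+256+81+16+1=358258
d|28:{28,14,7,4,2,1}  Σf=614656+38416+2401+256+16+1=655746
n=30: 1·30 2·15 3·10 5·6 6·5 10·3 15·2 30·1  f→[1+16+81+625+1296+10000+50625+810000]=872644

626, 4369, 170898, 358258, 655746, 872644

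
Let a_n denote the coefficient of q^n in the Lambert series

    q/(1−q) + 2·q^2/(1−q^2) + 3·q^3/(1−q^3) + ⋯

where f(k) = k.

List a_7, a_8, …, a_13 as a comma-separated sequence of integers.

8, 15, 13, 18, 12, 28, 14

d|7:{7,1}  Σf=7+1=8
n=8: 1·8 2·4 4·2 8·1  f→[1+2+4+8]=15
q^9  k|9↦f(k): 1:1 3:3 9:9  a_9=13
[q^10] f(1)=1,f(2)=2,f(5)=5,f(10)=10 ⇒ 18
n=11: 1·11 11·1  f→[1+11]=12
d|12:{12,6,4,3,2,1}  Σf=12+6+4+3+2+1=28
q^13  k|13↦f(k): 13:13 1:1  a_13=14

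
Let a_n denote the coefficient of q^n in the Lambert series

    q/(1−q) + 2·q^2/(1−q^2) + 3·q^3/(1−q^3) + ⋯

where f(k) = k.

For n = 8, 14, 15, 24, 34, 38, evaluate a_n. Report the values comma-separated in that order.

15, 24, 24, 60, 54, 60

n=8: 1·8 2·4 4·2 8·1  f→[1+2+4+8]=15
d|14:{14,7,2,1}  Σf=14+7+2+1=24
[q^15] f(15)=15,f(5)=5,f(3)=3,f(1)=1 ⇒ 24
d|24:{24,12,8,6,4,3,2,1}  Σf=24+12+8+6+4+3+2+1=60
[q^34] f(1)=1,f(2)=2,f(17)=17,f(34)=34 ⇒ 54
n=38: 1·38 2·19 19·2 38·1  f→[1+2+19+38]=60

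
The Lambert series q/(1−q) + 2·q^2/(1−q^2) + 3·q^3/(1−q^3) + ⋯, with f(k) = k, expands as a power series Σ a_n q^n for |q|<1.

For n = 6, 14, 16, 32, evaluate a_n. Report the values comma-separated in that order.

12, 24, 31, 63

[q^6] f(1)=1,f(2)=2,f(3)=3,f(6)=6 ⇒ 12
q^14  k|14↦f(k): 1:1 2:2 7:7 14:14  a_14=24
q^16  k|16↦f(k): 16:16 8:8 4:4 2:2 1:1  a_16=31
q^32  k|32↦f(k): 1:1 2:2 4:4 8:8 16:16 32:32  a_32=63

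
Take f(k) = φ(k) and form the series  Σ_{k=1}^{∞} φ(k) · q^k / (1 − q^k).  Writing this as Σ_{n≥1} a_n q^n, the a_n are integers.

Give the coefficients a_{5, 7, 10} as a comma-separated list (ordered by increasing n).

q^5  k|5↦φ(k): 5:4 1:1  a_5=5
[q^7] φ(1)=1,φ(7)=6 ⇒ 7
n=10: 1·10 2·5 5·2 10·1  φ→[1+1+4+4]=10

5, 7, 10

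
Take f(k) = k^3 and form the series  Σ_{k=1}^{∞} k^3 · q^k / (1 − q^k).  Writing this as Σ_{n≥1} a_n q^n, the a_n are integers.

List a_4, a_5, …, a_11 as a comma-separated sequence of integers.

[q^4] f(4)=64,f(2)=8,f(1)=1 ⇒ 73
n=5: 1·5 5·1  f→[1+125]=126
n=6: 6·1 3·2 2·3 1·6  f→[216+27+8+1]=252
n=7: 1·7 7·1  f→[1+343]=344
[q^8] f(8)=512,f(4)=64,f(2)=8,f(1)=1 ⇒ 585
q^9  k|9↦f(k): 1:1 3:27 9:729  a_9=757
[q^10] f(10)=1000,f(5)=125,f(2)=8,f(1)=1 ⇒ 1134
q^11  k|11↦f(k): 1:1 11:1331  a_11=1332

73, 126, 252, 344, 585, 757, 1134, 1332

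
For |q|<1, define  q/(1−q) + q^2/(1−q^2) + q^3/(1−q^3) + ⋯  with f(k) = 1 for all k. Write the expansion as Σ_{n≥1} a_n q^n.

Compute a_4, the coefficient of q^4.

n=4: 4·1 2·2 1·4  f→[1+1+1]=3

a_4 = 3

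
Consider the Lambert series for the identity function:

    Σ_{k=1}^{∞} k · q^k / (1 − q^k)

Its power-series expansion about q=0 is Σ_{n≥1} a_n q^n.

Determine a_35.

a_35 = 48

q^35  k|35↦f(k): 1:1 5:5 7:7 35:35  a_35=48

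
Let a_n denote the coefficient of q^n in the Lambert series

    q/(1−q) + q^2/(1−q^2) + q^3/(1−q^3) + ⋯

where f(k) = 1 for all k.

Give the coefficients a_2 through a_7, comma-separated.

2, 2, 3, 2, 4, 2

d|2:{2,1}  Σf=1+1=2
q^3  k|3↦f(k): 1:1 3:1  a_3=2
d|4:{1,2,4}  Σf=1+1+1=3
q^5  k|5↦f(k): 5:1 1:1  a_5=2
n=6: 6·1 3·2 2·3 1·6  f→[1+1+1+1]=4
q^7  k|7↦f(k): 7:1 1:1  a_7=2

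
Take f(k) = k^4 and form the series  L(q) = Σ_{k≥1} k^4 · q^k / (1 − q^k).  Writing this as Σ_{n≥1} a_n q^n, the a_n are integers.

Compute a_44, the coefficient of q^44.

[q^44] f(1)=1,f(2)=16,f(4)=256,f(11)=14641,f(22)=234256,f(44)=3748096 ⇒ 3997266

a_44 = 3997266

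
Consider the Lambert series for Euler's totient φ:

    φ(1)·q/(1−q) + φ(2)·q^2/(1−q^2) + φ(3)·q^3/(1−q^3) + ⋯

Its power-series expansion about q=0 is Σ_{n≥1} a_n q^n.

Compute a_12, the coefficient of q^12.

q^12  k|12↦φ(k): 12:4 6:2 4:2 3:2 2:1 1:1  a_12=12

a_12 = 12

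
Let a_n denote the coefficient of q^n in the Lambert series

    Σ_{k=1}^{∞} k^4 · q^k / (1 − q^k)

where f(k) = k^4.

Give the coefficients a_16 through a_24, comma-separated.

[q^16] f(1)=1,f(2)=16,f(4)=256,f(8)=4096,f(16)=65536 ⇒ 69905
d|17:{17,1}  Σf=83521+1=83522
d|18:{18,9,6,3,2,1}  Σf=104976+6561+1296+81+16+1=112931
[q^19] f(1)=1,f(19)=130321 ⇒ 130322
n=20: 20·1 10·2 5·4 4·5 2·10 1·20  f→[160000+10000+625+256+16+1]=170898
q^21  k|21↦f(k): 1:1 3:81 7:2401 21:194481  a_21=196964
q^22  k|22↦f(k): 22:234256 11:14641 2:16 1:1  a_22=248914
d|23:{23,1}  Σf=279841+1=279842
d|24:{24,12,8,6,4,3,2,1}  Σf=331776+20736+4096+1296+256+81+16+1=358258

69905, 83522, 112931, 130322, 170898, 196964, 248914, 279842, 358258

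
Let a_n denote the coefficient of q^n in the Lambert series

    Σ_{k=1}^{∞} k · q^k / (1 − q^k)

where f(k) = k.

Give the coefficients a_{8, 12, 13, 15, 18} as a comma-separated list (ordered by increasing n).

15, 28, 14, 24, 39

q^8  k|8↦f(k): 1:1 2:2 4:4 8:8  a_8=15
q^12  k|12↦f(k): 1:1 2:2 3:3 4:4 6:6 12:12  a_12=28
n=13: 1·13 13·1  f→[1+13]=14
[q^15] f(15)=15,f(5)=5,f(3)=3,f(1)=1 ⇒ 24
q^18  k|18↦f(k): 18:18 9:9 6:6 3:3 2:2 1:1  a_18=39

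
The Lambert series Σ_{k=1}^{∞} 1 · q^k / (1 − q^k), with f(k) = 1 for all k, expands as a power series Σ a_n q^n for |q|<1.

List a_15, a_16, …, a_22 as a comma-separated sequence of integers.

4, 5, 2, 6, 2, 6, 4, 4

q^15  k|15↦f(k): 15:1 5:1 3:1 1:1  a_15=4
q^16  k|16↦f(k): 1:1 2:1 4:1 8:1 16:1  a_16=5
[q^17] f(1)=1,f(17)=1 ⇒ 2
q^18  k|18↦f(k): 18:1 9:1 6:1 3:1 2:1 1:1  a_18=6
q^19  k|19↦f(k): 1:1 19:1  a_19=2
[q^20] f(1)=1,f(2)=1,f(4)=1,f(5)=1,f(10)=1,f(20)=1 ⇒ 6
d|21:{21,7,3,1}  Σf=1+1+1+1=4
[q^22] f(22)=1,f(11)=1,f(2)=1,f(1)=1 ⇒ 4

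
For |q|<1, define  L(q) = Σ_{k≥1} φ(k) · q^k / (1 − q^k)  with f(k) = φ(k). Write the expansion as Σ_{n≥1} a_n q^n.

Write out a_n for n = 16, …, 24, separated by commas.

n=16: 1·16 2·8 4·4 8·2 16·1  φ→[1+1+2+4+8]=16
q^17  k|17↦φ(k): 17:16 1:1  a_17=17
q^18  k|18↦φ(k): 1:1 2:1 3:2 6:2 9:6 18:6  a_18=18
q^19  k|19↦φ(k): 1:1 19:18  a_19=19
d|20:{20,10,5,4,2,1}  Σφ=8+4+4+2+1+1=20
n=21: 1·21 3·7 7·3 21·1  φ→[1+2+6+12]=21
d|22:{1,2,11,22}  Σφ=1+1+10+10=22
n=23: 1·23 23·1  φ→[1+22]=23
n=24: 1·24 2·12 3·8 4·6 6·4 8·3 12·2 24·1  φ→[1+1+2+2+2+4+4+8]=24

16, 17, 18, 19, 20, 21, 22, 23, 24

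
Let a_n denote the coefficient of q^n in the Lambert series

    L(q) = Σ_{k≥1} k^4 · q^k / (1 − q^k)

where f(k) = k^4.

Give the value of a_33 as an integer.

n=33: 33·1 11·3 3·11 1·33  f→[1185921+14641+81+1]=1200644

a_33 = 1200644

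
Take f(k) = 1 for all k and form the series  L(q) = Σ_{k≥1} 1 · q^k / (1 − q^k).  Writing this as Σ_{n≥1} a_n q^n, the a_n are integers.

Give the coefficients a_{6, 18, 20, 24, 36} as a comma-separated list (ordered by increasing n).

4, 6, 6, 8, 9

[q^6] f(1)=1,f(2)=1,f(3)=1,f(6)=1 ⇒ 4
q^18  k|18↦f(k): 1:1 2:1 3:1 6:1 9:1 18:1  a_18=6
[q^20] f(20)=1,f(10)=1,f(5)=1,f(4)=1,f(2)=1,f(1)=1 ⇒ 6
q^24  k|24↦f(k): 1:1 2:1 3:1 4:1 6:1 8:1 12:1 24:1  a_24=8
n=36: 36·1 18·2 12·3 9·4 6·6 4·9 3·12 2·18 1·36  f→[1+1+1+1+1+1+1+1+1]=9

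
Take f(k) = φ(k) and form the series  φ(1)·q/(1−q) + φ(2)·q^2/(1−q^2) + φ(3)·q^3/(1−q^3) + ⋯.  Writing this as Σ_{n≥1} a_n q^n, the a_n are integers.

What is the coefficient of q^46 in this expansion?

n=46: 46·1 23·2 2·23 1·46  φ→[22+22+1+1]=46

a_46 = 46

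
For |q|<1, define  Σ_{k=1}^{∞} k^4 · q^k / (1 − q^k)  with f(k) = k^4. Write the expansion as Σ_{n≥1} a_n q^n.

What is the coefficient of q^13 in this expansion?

q^13  k|13↦f(k): 13:28561 1:1  a_13=28562

a_13 = 28562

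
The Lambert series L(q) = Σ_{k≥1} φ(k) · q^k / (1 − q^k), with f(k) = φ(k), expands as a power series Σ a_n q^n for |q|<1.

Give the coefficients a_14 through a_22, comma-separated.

n=14: 14·1 7·2 2·7 1·14  φ→[6+6+1+1]=14
q^15  k|15↦φ(k): 1:1 3:2 5:4 15:8  a_15=15
[q^16] φ(16)=8,φ(8)=4,φ(4)=2,φ(2)=1,φ(1)=1 ⇒ 16
q^17  k|17↦φ(k): 17:16 1:1  a_17=17
q^18  k|18↦φ(k): 1:1 2:1 3:2 6:2 9:6 18:6  a_18=18
d|19:{19,1}  Σφ=18+1=19
[q^20] φ(20)=8,φ(10)=4,φ(5)=4,φ(4)=2,φ(2)=1,φ(1)=1 ⇒ 20
d|21:{21,7,3,1}  Σφ=12+6+2+1=21
[q^22] φ(1)=1,φ(2)=1,φ(11)=10,φ(22)=10 ⇒ 22

14, 15, 16, 17, 18, 19, 20, 21, 22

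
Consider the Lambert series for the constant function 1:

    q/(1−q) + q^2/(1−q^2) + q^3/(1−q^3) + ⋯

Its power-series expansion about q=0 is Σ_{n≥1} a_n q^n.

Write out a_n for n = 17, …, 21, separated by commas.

2, 6, 2, 6, 4

n=17: 1·17 17·1  f→[1+1]=2
d|18:{18,9,6,3,2,1}  Σf=1+1+1+1+1+1=6
q^19  k|19↦f(k): 19:1 1:1  a_19=2
d|20:{20,10,5,4,2,1}  Σf=1+1+1+1+1+1=6
d|21:{21,7,3,1}  Σf=1+1+1+1=4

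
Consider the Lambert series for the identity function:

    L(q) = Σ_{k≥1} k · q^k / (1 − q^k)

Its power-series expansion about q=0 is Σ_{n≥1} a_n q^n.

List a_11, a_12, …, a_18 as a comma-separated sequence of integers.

[q^11] f(11)=11,f(1)=1 ⇒ 12
[q^12] f(12)=12,f(6)=6,f(4)=4,f(3)=3,f(2)=2,f(1)=1 ⇒ 28
q^13  k|13↦f(k): 13:13 1:1  a_13=14
[q^14] f(1)=1,f(2)=2,f(7)=7,f(14)=14 ⇒ 24
[q^15] f(15)=15,f(5)=5,f(3)=3,f(1)=1 ⇒ 24
n=16: 16·1 8·2 4·4 2·8 1·16  f→[16+8+4+2+1]=31
q^17  k|17↦f(k): 17:17 1:1  a_17=18
n=18: 18·1 9·2 6·3 3·6 2·9 1·18  f→[18+9+6+3+2+1]=39

12, 28, 14, 24, 24, 31, 18, 39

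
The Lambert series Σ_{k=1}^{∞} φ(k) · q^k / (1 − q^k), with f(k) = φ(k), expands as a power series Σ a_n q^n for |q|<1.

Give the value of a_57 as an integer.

n=57: 57·1 19·3 3·19 1·57  φ→[36+18+2+1]=57

a_57 = 57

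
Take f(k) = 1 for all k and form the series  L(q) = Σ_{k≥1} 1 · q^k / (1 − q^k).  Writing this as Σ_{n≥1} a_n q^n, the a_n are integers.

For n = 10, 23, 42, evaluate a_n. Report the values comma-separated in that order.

d|10:{10,5,2,1}  Σf=1+1+1+1=4
n=23: 23·1 1·23  f→[1+1]=2
[q^42] f(1)=1,f(2)=1,f(3)=1,f(6)=1,f(7)=1,f(14)=1,f(21)=1,f(42)=1 ⇒ 8

4, 2, 8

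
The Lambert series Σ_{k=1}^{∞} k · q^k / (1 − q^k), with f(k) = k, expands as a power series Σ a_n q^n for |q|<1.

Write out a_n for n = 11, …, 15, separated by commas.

n=11: 11·1 1·11  f→[11+1]=12
[q^12] f(1)=1,f(2)=2,f(3)=3,f(4)=4,f(6)=6,f(12)=12 ⇒ 28
d|13:{1,13}  Σf=1+13=14
n=14: 14·1 7·2 2·7 1·14  f→[14+7+2+1]=24
d|15:{1,3,5,15}  Σf=1+3+5+15=24

12, 28, 14, 24, 24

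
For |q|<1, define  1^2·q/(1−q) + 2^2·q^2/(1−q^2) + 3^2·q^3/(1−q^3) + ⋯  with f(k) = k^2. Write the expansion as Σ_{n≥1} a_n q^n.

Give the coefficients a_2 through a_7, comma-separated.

n=2: 2·1 1·2  f→[4+1]=5
[q^3] f(3)=9,f(1)=1 ⇒ 10
[q^4] f(4)=16,f(2)=4,f(1)=1 ⇒ 21
d|5:{5,1}  Σf=25+1=26
n=6: 1·6 2·3 3·2 6·1  f→[1+4+9+36]=50
q^7  k|7↦f(k): 1:1 7:49  a_7=50

5, 10, 21, 26, 50, 50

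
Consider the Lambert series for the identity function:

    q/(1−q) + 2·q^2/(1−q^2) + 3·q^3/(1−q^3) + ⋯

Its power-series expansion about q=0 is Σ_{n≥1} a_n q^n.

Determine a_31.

a_31 = 32

d|31:{31,1}  Σf=31+1=32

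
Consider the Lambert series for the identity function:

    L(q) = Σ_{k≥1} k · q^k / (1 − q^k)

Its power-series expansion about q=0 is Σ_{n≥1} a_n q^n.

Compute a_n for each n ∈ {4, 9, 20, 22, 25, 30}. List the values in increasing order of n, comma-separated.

d|4:{4,2,1}  Σf=4+2+1=7
d|9:{9,3,1}  Σf=9+3+1=13
q^20  k|20↦f(k): 1:1 2:2 4:4 5:5 10:10 20:20  a_20=42
n=22: 22·1 11·2 2·11 1·22  f→[22+11+2+1]=36
q^25  k|25↦f(k): 25:25 5:5 1:1  a_25=31
q^30  k|30↦f(k): 30:30 15:15 10:10 6:6 5:5 3:3 2:2 1:1  a_30=72

7, 13, 42, 36, 31, 72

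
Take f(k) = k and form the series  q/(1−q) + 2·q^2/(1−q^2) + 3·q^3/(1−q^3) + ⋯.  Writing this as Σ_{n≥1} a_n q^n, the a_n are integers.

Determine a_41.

d|41:{41,1}  Σf=41+1=42

a_41 = 42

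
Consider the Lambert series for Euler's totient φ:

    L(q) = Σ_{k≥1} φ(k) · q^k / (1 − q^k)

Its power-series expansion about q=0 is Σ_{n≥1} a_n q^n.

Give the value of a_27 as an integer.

q^27  k|27↦φ(k): 1:1 3:2 9:6 27:18  a_27=27

a_27 = 27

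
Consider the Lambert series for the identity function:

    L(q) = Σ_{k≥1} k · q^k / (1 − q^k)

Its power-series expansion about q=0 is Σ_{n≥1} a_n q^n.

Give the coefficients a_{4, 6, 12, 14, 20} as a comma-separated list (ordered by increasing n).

7, 12, 28, 24, 42

n=4: 4·1 2·2 1·4  f→[4+2+1]=7
d|6:{1,2,3,6}  Σf=1+2+3+6=12
q^12  k|12↦f(k): 1:1 2:2 3:3 4:4 6:6 12:12  a_12=28
n=14: 1·14 2·7 7·2 14·1  f→[1+2+7+14]=24
n=20: 20·1 10·2 5·4 4·5 2·10 1·20  f→[20+10+5+4+2+1]=42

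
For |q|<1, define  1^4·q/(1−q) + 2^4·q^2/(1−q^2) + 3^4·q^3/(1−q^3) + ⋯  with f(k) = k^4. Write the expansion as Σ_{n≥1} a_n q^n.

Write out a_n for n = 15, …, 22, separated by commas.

51332, 69905, 83522, 112931, 130322, 170898, 196964, 248914

n=15: 1·15 3·5 5·3 15·1  f→[1+81+625+50625]=51332
n=16: 16·1 8·2 4·4 2·8 1·16  f→[65536+4096+256+16+1]=69905
n=17: 1·17 17·1  f→[1+83521]=83522
n=18: 18·1 9·2 6·3 3·6 2·9 1·18  f→[104976+6561+1296+81+16+1]=112931
n=19: 1·19 19·1  f→[1+130321]=130322
q^20  k|20↦f(k): 20:160000 10:10000 5:625 4:256 2:16 1:1  a_20=170898
d|21:{21,7,3,1}  Σf=194481+2401+81+1=196964
q^22  k|22↦f(k): 22:234256 11:14641 2:16 1:1  a_22=248914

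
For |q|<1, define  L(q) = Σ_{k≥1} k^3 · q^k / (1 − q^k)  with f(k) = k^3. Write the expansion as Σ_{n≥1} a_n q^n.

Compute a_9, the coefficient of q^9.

a_9 = 757

n=9: 1·9 3·3 9·1  f→[1+27+729]=757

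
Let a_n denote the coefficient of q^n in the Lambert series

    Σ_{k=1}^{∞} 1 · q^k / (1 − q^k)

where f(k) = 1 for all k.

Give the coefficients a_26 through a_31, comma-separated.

4, 4, 6, 2, 8, 2

d|26:{26,13,2,1}  Σf=1+1+1+1=4
[q^27] f(1)=1,f(3)=1,f(9)=1,f(27)=1 ⇒ 4
[q^28] f(28)=1,f(14)=1,f(7)=1,f(4)=1,f(2)=1,f(1)=1 ⇒ 6
n=29: 29·1 1·29  f→[1+1]=2
q^30  k|30↦f(k): 30:1 15:1 10:1 6:1 5:1 3:1 2:1 1:1  a_30=8
d|31:{1,31}  Σf=1+1=2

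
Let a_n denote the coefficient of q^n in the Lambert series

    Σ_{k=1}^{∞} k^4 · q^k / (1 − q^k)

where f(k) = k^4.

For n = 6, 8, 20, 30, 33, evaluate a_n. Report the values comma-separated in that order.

q^6  k|6↦f(k): 1:1 2:16 3:81 6:1296  a_6=1394
q^8  k|8↦f(k): 1:1 2:16 4:256 8:4096  a_8=4369
d|20:{1,2,4,5,10,20}  Σf=1+16+256+625+10000+160000=170898
q^30  k|30↦f(k): 1:1 2:16 3:81 5:625 6:1296 10:10000 15:50625 30:810000  a_30=872644
d|33:{33,11,3,1}  Σf=1185921+14641+81+1=1200644

1394, 4369, 170898, 872644, 1200644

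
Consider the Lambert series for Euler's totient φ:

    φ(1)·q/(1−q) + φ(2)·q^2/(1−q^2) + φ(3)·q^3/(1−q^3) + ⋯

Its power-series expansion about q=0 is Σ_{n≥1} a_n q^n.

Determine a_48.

n=48: 48·1 24·2 16·3 12·4 8·6 6·8 4·12 3·16 2·24 1·48  φ→[16+8+8+4+4+2+2+2+1+1]=48

a_48 = 48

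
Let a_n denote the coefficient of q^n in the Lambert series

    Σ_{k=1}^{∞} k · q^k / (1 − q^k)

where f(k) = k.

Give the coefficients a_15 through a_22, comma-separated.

24, 31, 18, 39, 20, 42, 32, 36

n=15: 1·15 3·5 5·3 15·1  f→[1+3+5+15]=24
[q^16] f(1)=1,f(2)=2,f(4)=4,f(8)=8,f(16)=16 ⇒ 31
q^17  k|17↦f(k): 17:17 1:1  a_17=18
d|18:{18,9,6,3,2,1}  Σf=18+9+6+3+2+1=39
[q^19] f(1)=1,f(19)=19 ⇒ 20
[q^20] f(20)=20,f(10)=10,f(5)=5,f(4)=4,f(2)=2,f(1)=1 ⇒ 42
q^21  k|21↦f(k): 21:21 7:7 3:3 1:1  a_21=32
q^22  k|22↦f(k): 22:22 11:11 2:2 1:1  a_22=36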